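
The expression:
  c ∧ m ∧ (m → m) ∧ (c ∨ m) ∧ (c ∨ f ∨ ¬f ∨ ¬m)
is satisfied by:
  {c: True, m: True}


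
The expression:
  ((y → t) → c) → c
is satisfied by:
  {t: True, c: True, y: False}
  {t: True, c: False, y: False}
  {c: True, t: False, y: False}
  {t: False, c: False, y: False}
  {y: True, t: True, c: True}
  {y: True, t: True, c: False}
  {y: True, c: True, t: False}


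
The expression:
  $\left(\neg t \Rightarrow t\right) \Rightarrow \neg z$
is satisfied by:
  {t: False, z: False}
  {z: True, t: False}
  {t: True, z: False}


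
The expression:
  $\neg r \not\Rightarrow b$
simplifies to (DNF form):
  $\neg b \wedge \neg r$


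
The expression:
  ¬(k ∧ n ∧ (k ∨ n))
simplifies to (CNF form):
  ¬k ∨ ¬n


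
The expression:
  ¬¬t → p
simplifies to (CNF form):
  p ∨ ¬t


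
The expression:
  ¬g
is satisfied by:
  {g: False}


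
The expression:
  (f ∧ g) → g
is always true.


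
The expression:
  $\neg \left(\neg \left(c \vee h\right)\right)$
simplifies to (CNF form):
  $c \vee h$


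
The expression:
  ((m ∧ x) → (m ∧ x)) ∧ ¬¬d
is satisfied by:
  {d: True}


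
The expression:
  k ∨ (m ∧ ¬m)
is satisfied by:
  {k: True}


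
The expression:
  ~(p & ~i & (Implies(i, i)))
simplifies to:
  i | ~p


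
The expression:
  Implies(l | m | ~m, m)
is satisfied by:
  {m: True}


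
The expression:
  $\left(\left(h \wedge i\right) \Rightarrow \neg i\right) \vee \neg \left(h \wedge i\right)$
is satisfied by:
  {h: False, i: False}
  {i: True, h: False}
  {h: True, i: False}


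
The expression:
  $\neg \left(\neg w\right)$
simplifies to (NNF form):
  $w$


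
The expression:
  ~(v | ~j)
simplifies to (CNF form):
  j & ~v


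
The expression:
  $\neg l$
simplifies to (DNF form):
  $\neg l$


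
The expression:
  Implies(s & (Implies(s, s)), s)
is always true.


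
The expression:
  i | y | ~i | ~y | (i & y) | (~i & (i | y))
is always true.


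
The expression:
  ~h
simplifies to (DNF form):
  ~h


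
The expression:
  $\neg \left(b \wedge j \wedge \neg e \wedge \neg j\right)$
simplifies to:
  $\text{True}$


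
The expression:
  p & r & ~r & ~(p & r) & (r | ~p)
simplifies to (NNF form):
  False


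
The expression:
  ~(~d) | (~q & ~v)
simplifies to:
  d | (~q & ~v)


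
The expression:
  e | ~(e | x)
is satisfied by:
  {e: True, x: False}
  {x: False, e: False}
  {x: True, e: True}


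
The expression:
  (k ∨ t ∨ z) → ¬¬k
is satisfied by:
  {k: True, z: False, t: False}
  {k: True, t: True, z: False}
  {k: True, z: True, t: False}
  {k: True, t: True, z: True}
  {t: False, z: False, k: False}


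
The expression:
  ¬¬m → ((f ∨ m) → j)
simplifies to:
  j ∨ ¬m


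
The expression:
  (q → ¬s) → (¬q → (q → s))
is always true.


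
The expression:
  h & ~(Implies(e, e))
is never true.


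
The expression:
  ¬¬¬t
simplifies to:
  ¬t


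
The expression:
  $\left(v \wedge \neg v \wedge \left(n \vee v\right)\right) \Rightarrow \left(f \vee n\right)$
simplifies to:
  $\text{True}$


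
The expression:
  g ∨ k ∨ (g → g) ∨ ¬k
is always true.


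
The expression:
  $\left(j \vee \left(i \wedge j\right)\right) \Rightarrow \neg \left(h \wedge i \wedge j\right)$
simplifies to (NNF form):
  $\neg h \vee \neg i \vee \neg j$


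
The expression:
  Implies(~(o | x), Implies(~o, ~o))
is always true.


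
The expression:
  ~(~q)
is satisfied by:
  {q: True}


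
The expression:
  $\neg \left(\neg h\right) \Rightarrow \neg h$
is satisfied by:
  {h: False}


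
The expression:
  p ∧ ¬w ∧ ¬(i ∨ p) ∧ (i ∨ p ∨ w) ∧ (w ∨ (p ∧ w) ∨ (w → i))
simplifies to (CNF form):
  False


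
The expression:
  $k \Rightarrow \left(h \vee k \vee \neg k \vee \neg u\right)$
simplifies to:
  $\text{True}$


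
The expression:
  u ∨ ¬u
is always true.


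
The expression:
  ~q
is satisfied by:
  {q: False}


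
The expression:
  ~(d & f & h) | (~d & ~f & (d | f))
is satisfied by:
  {h: False, d: False, f: False}
  {f: True, h: False, d: False}
  {d: True, h: False, f: False}
  {f: True, d: True, h: False}
  {h: True, f: False, d: False}
  {f: True, h: True, d: False}
  {d: True, h: True, f: False}


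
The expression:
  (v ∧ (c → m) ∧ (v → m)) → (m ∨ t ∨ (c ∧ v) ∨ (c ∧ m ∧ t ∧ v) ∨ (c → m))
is always true.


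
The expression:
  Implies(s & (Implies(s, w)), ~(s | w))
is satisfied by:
  {s: False, w: False}
  {w: True, s: False}
  {s: True, w: False}


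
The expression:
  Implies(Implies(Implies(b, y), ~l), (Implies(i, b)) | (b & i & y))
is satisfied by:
  {b: True, l: True, i: False}
  {b: True, i: False, l: False}
  {l: True, i: False, b: False}
  {l: False, i: False, b: False}
  {b: True, l: True, i: True}
  {b: True, i: True, l: False}
  {l: True, i: True, b: False}


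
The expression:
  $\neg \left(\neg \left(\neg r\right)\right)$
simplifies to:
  $\neg r$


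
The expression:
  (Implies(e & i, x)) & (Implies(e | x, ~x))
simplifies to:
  ~x & (~e | ~i)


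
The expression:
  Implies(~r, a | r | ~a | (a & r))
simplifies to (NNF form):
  True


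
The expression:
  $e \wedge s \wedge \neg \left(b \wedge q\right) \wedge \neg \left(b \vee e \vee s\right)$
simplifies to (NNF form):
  $\text{False}$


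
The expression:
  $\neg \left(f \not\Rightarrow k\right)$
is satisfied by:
  {k: True, f: False}
  {f: False, k: False}
  {f: True, k: True}


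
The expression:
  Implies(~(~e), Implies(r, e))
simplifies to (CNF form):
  True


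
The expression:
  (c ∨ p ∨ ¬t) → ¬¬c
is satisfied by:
  {c: True, t: True, p: False}
  {c: True, t: False, p: False}
  {c: True, p: True, t: True}
  {c: True, p: True, t: False}
  {t: True, p: False, c: False}


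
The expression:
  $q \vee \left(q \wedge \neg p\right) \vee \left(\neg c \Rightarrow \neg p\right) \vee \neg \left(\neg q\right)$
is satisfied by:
  {q: True, c: True, p: False}
  {q: True, p: False, c: False}
  {c: True, p: False, q: False}
  {c: False, p: False, q: False}
  {q: True, c: True, p: True}
  {q: True, p: True, c: False}
  {c: True, p: True, q: False}


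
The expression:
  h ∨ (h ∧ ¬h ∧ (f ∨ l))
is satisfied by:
  {h: True}


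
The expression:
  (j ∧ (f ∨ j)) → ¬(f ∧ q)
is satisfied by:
  {q: False, j: False, f: False}
  {f: True, q: False, j: False}
  {j: True, q: False, f: False}
  {f: True, j: True, q: False}
  {q: True, f: False, j: False}
  {f: True, q: True, j: False}
  {j: True, q: True, f: False}


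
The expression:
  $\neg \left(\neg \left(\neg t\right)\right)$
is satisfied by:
  {t: False}


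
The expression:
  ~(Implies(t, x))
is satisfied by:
  {t: True, x: False}


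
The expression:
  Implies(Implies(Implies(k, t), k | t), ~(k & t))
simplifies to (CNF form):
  ~k | ~t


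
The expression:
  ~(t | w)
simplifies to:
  ~t & ~w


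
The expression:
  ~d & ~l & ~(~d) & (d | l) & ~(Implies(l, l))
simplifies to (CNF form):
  False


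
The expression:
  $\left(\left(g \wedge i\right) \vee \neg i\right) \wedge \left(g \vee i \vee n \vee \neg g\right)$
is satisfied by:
  {g: True, i: False}
  {i: False, g: False}
  {i: True, g: True}


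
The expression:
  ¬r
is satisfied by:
  {r: False}


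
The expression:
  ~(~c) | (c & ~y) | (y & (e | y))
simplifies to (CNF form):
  c | y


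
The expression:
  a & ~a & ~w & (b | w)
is never true.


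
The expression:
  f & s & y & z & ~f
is never true.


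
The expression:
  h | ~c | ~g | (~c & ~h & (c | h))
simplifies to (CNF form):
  h | ~c | ~g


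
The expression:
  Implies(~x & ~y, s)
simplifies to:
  s | x | y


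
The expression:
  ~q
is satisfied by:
  {q: False}


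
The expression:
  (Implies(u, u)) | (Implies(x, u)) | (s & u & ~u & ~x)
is always true.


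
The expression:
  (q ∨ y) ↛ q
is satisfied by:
  {y: True, q: False}


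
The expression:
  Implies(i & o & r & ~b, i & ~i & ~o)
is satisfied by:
  {b: True, o: False, i: False, r: False}
  {b: False, o: False, i: False, r: False}
  {r: True, b: True, o: False, i: False}
  {r: True, b: False, o: False, i: False}
  {b: True, i: True, r: False, o: False}
  {i: True, r: False, o: False, b: False}
  {r: True, i: True, b: True, o: False}
  {r: True, i: True, b: False, o: False}
  {b: True, o: True, r: False, i: False}
  {o: True, r: False, i: False, b: False}
  {b: True, r: True, o: True, i: False}
  {r: True, o: True, b: False, i: False}
  {b: True, i: True, o: True, r: False}
  {i: True, o: True, r: False, b: False}
  {r: True, i: True, o: True, b: True}


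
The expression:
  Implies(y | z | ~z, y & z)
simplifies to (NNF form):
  y & z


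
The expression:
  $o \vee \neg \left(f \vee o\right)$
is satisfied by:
  {o: True, f: False}
  {f: False, o: False}
  {f: True, o: True}


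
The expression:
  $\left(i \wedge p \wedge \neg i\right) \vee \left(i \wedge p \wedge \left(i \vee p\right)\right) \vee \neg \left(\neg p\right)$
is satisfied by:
  {p: True}


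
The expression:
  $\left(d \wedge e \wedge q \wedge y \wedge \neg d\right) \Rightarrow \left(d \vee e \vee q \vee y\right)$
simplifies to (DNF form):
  $\text{True}$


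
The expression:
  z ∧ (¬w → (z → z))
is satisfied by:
  {z: True}


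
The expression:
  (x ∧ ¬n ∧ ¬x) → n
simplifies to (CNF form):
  True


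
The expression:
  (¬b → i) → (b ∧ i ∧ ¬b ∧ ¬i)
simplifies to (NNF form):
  ¬b ∧ ¬i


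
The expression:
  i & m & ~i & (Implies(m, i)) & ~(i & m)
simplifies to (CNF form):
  False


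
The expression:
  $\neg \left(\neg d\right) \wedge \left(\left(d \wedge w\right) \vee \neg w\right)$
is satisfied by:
  {d: True}


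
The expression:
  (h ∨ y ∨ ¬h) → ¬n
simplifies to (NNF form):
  ¬n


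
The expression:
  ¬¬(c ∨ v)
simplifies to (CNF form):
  c ∨ v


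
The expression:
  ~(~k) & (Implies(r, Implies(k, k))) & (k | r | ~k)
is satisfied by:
  {k: True}


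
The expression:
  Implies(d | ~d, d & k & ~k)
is never true.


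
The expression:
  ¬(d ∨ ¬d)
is never true.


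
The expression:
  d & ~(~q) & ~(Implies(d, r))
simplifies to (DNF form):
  d & q & ~r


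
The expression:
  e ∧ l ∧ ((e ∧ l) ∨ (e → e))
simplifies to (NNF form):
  e ∧ l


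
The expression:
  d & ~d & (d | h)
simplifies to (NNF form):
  False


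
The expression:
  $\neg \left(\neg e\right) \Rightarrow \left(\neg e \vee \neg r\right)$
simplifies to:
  $\neg e \vee \neg r$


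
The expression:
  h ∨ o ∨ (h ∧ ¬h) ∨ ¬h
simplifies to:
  True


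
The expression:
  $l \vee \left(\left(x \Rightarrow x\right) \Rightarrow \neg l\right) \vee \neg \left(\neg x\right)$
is always true.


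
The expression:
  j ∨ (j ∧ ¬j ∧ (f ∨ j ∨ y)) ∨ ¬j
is always true.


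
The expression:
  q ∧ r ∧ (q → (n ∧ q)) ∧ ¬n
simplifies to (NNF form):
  False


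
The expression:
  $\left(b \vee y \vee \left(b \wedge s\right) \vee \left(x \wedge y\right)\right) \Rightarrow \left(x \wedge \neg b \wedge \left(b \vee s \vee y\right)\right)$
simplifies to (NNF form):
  $\neg b \wedge \left(x \vee \neg y\right)$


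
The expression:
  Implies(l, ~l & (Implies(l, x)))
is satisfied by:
  {l: False}


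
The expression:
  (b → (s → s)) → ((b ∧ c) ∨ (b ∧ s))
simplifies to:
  b ∧ (c ∨ s)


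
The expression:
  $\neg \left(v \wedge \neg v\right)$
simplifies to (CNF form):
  $\text{True}$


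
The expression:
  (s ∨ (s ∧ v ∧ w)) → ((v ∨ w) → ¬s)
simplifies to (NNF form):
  (¬v ∧ ¬w) ∨ ¬s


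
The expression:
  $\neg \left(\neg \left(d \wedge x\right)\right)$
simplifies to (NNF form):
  $d \wedge x$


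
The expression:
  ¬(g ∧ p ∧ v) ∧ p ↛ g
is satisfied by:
  {p: True, g: False}


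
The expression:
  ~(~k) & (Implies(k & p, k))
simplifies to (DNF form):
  k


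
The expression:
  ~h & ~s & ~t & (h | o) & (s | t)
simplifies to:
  False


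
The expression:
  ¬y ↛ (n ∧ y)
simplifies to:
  ¬y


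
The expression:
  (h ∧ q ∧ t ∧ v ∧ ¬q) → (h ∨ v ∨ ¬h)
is always true.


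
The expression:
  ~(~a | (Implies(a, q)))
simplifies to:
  a & ~q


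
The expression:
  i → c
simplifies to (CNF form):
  c ∨ ¬i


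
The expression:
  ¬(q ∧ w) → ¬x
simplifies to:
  (q ∧ w) ∨ ¬x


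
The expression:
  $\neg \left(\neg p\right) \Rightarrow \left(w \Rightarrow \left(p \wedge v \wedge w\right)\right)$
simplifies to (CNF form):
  $v \vee \neg p \vee \neg w$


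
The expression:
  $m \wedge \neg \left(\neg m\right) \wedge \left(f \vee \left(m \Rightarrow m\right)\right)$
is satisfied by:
  {m: True}


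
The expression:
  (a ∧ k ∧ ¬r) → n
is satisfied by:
  {r: True, n: True, k: False, a: False}
  {r: True, k: False, a: False, n: False}
  {n: True, k: False, a: False, r: False}
  {n: False, k: False, a: False, r: False}
  {r: True, a: True, n: True, k: False}
  {r: True, a: True, n: False, k: False}
  {a: True, n: True, r: False, k: False}
  {a: True, r: False, k: False, n: False}
  {n: True, r: True, k: True, a: False}
  {r: True, k: True, n: False, a: False}
  {n: True, k: True, r: False, a: False}
  {k: True, r: False, a: False, n: False}
  {r: True, a: True, k: True, n: True}
  {r: True, a: True, k: True, n: False}
  {a: True, k: True, n: True, r: False}


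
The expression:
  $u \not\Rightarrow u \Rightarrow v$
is always true.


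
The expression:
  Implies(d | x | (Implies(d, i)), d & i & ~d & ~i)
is never true.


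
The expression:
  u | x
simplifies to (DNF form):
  u | x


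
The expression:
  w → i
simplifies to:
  i ∨ ¬w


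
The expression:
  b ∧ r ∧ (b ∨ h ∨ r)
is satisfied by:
  {r: True, b: True}


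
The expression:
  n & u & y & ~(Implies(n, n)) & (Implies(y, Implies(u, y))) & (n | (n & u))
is never true.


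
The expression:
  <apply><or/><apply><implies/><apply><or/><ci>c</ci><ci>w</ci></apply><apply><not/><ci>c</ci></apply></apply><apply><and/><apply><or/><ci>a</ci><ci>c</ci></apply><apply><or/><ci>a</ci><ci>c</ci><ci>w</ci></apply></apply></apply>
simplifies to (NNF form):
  <true/>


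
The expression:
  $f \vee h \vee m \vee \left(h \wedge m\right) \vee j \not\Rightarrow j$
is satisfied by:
  {m: True, h: True, f: True}
  {m: True, h: True, f: False}
  {m: True, f: True, h: False}
  {m: True, f: False, h: False}
  {h: True, f: True, m: False}
  {h: True, f: False, m: False}
  {f: True, h: False, m: False}


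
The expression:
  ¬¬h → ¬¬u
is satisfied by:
  {u: True, h: False}
  {h: False, u: False}
  {h: True, u: True}


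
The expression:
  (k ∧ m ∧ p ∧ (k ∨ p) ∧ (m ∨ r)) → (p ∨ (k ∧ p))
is always true.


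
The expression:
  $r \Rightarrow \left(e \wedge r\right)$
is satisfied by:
  {e: True, r: False}
  {r: False, e: False}
  {r: True, e: True}


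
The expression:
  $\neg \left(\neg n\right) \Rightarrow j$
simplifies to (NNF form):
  $j \vee \neg n$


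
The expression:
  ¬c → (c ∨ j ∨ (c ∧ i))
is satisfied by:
  {c: True, j: True}
  {c: True, j: False}
  {j: True, c: False}


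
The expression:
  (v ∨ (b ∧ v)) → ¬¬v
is always true.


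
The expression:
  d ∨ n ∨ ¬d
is always true.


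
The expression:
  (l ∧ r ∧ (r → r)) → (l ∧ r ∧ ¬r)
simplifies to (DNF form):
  ¬l ∨ ¬r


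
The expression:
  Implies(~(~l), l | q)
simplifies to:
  True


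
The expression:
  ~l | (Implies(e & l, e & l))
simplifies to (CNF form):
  True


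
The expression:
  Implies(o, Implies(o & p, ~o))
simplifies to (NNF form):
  ~o | ~p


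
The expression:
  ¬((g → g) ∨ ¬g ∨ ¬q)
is never true.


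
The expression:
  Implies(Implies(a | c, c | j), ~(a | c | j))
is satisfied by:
  {j: False, c: False}


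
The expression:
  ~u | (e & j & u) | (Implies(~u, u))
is always true.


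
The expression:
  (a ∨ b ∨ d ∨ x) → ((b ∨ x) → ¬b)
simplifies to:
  ¬b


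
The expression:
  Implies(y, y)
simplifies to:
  True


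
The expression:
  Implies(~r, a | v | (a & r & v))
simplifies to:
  a | r | v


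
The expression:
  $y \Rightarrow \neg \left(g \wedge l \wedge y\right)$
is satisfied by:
  {l: False, y: False, g: False}
  {g: True, l: False, y: False}
  {y: True, l: False, g: False}
  {g: True, y: True, l: False}
  {l: True, g: False, y: False}
  {g: True, l: True, y: False}
  {y: True, l: True, g: False}


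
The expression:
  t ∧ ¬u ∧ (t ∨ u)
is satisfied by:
  {t: True, u: False}


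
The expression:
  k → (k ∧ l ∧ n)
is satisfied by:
  {n: True, l: True, k: False}
  {n: True, l: False, k: False}
  {l: True, n: False, k: False}
  {n: False, l: False, k: False}
  {n: True, k: True, l: True}


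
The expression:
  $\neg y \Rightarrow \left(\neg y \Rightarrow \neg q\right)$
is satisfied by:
  {y: True, q: False}
  {q: False, y: False}
  {q: True, y: True}


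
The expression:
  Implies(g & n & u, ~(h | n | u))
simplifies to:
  ~g | ~n | ~u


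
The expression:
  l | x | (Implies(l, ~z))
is always true.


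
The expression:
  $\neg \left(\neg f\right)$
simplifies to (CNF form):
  $f$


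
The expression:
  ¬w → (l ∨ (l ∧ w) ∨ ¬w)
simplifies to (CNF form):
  True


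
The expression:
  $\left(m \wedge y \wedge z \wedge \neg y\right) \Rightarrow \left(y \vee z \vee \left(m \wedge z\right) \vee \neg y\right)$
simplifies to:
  $\text{True}$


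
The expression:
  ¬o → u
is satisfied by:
  {o: True, u: True}
  {o: True, u: False}
  {u: True, o: False}


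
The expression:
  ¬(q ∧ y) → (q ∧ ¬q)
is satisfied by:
  {y: True, q: True}


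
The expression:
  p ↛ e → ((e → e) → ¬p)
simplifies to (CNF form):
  e ∨ ¬p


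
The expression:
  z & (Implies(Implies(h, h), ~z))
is never true.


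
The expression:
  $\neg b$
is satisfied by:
  {b: False}


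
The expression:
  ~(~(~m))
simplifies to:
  ~m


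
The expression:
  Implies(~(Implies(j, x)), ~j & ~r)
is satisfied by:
  {x: True, j: False}
  {j: False, x: False}
  {j: True, x: True}


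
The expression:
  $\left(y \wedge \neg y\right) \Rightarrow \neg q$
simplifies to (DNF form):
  $\text{True}$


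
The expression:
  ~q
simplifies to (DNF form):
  ~q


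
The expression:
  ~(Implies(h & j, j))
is never true.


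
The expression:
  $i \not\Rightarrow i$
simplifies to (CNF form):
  $\text{False}$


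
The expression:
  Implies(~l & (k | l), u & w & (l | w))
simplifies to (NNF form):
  l | ~k | (u & w)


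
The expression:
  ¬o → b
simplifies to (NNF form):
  b ∨ o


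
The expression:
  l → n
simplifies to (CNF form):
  n ∨ ¬l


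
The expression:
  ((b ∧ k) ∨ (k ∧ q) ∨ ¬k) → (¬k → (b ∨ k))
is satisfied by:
  {b: True, k: True}
  {b: True, k: False}
  {k: True, b: False}


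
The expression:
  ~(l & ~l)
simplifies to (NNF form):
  True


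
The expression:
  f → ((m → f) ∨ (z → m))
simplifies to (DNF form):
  True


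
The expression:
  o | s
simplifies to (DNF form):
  o | s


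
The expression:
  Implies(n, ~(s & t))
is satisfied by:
  {s: False, t: False, n: False}
  {n: True, s: False, t: False}
  {t: True, s: False, n: False}
  {n: True, t: True, s: False}
  {s: True, n: False, t: False}
  {n: True, s: True, t: False}
  {t: True, s: True, n: False}


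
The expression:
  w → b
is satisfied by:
  {b: True, w: False}
  {w: False, b: False}
  {w: True, b: True}


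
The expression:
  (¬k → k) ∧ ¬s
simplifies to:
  k ∧ ¬s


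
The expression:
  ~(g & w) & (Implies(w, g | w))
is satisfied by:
  {w: False, g: False}
  {g: True, w: False}
  {w: True, g: False}


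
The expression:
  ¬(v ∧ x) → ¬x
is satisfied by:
  {v: True, x: False}
  {x: False, v: False}
  {x: True, v: True}


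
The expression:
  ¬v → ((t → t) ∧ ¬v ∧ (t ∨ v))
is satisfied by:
  {t: True, v: True}
  {t: True, v: False}
  {v: True, t: False}


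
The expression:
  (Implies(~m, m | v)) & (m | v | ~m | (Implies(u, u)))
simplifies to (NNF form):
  m | v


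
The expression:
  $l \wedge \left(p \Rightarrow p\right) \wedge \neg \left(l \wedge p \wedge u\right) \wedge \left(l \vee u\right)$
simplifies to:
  $l \wedge \left(\neg p \vee \neg u\right)$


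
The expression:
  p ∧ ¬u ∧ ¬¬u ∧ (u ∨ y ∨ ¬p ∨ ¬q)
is never true.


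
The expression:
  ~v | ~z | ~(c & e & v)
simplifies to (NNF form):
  ~c | ~e | ~v | ~z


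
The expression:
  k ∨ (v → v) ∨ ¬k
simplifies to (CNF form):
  True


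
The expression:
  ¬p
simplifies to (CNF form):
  ¬p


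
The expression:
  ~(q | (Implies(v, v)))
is never true.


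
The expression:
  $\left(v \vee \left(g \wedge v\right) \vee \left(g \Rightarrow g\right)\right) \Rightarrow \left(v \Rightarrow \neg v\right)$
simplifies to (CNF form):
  $\neg v$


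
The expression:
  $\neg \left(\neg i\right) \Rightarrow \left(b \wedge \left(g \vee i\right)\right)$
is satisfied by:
  {b: True, i: False}
  {i: False, b: False}
  {i: True, b: True}


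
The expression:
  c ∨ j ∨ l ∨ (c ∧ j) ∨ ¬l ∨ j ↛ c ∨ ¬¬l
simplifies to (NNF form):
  True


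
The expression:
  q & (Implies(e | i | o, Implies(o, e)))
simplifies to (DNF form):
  (e & q) | (q & ~o)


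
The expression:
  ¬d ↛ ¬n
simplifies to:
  n ∧ ¬d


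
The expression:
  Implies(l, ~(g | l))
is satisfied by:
  {l: False}


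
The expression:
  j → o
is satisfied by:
  {o: True, j: False}
  {j: False, o: False}
  {j: True, o: True}


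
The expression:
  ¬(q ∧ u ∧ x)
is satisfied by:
  {u: False, q: False, x: False}
  {x: True, u: False, q: False}
  {q: True, u: False, x: False}
  {x: True, q: True, u: False}
  {u: True, x: False, q: False}
  {x: True, u: True, q: False}
  {q: True, u: True, x: False}


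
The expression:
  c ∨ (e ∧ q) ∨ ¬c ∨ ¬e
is always true.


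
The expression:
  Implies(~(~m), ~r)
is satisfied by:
  {m: False, r: False}
  {r: True, m: False}
  {m: True, r: False}


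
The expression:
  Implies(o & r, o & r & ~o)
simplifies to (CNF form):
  ~o | ~r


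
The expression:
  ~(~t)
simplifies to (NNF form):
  t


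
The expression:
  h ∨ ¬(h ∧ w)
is always true.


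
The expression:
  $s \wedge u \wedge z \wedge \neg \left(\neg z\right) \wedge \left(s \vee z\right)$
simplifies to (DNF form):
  $s \wedge u \wedge z$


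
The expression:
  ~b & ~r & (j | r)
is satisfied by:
  {j: True, r: False, b: False}


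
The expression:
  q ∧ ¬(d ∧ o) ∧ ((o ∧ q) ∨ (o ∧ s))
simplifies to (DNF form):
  o ∧ q ∧ ¬d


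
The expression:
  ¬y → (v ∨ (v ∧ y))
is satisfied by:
  {y: True, v: True}
  {y: True, v: False}
  {v: True, y: False}


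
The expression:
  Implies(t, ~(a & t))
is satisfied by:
  {t: False, a: False}
  {a: True, t: False}
  {t: True, a: False}


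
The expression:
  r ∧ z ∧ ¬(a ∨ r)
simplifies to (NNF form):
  False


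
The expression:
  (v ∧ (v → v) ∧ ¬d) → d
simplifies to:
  d ∨ ¬v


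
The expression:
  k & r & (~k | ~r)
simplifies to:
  False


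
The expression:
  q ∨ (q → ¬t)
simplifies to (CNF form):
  True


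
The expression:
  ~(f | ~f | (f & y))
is never true.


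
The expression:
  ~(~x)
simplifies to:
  x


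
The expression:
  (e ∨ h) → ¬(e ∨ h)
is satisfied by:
  {e: False, h: False}


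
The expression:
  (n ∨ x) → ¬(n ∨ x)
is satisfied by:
  {n: False, x: False}


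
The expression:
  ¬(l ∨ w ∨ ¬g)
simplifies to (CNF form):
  g ∧ ¬l ∧ ¬w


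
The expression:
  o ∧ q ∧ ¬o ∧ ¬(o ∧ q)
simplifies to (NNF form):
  False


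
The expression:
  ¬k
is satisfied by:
  {k: False}


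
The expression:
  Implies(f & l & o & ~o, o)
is always true.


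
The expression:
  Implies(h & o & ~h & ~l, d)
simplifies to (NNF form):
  True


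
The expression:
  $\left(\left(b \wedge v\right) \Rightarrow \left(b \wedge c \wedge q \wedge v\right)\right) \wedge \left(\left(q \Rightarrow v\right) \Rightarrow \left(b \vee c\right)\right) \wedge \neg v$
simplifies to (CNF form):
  $\neg v \wedge \left(b \vee c \vee q\right)$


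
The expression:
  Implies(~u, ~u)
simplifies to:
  True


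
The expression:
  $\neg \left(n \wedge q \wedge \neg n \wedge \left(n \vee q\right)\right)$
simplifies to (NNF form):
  $\text{True}$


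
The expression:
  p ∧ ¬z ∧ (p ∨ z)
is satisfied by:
  {p: True, z: False}


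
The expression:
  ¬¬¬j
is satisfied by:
  {j: False}


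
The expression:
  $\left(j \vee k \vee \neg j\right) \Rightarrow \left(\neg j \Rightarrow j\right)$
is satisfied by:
  {j: True}


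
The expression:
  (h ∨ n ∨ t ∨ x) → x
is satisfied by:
  {x: True, n: False, h: False, t: False}
  {x: True, t: True, n: False, h: False}
  {x: True, h: True, n: False, t: False}
  {x: True, t: True, h: True, n: False}
  {x: True, n: True, h: False, t: False}
  {x: True, t: True, n: True, h: False}
  {x: True, h: True, n: True, t: False}
  {x: True, t: True, h: True, n: True}
  {t: False, n: False, h: False, x: False}


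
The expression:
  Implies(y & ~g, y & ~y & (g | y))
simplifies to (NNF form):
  g | ~y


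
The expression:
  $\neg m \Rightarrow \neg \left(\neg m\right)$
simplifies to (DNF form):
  $m$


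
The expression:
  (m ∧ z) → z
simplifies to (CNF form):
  True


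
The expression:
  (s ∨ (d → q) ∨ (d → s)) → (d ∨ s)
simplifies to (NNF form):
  d ∨ s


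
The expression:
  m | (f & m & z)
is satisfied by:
  {m: True}


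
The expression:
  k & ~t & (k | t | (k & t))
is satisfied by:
  {k: True, t: False}


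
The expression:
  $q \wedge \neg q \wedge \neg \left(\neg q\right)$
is never true.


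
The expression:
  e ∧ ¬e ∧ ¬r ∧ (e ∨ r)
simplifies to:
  False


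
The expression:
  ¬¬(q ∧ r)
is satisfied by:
  {r: True, q: True}


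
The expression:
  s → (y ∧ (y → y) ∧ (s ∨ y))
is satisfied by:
  {y: True, s: False}
  {s: False, y: False}
  {s: True, y: True}


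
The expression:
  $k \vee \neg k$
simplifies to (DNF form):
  $\text{True}$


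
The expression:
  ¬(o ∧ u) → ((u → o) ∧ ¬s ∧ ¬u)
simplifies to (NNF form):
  (o ∧ u) ∨ (¬s ∧ ¬u)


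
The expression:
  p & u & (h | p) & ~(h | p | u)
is never true.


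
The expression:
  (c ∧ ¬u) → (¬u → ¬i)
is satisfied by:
  {u: True, c: False, i: False}
  {c: False, i: False, u: False}
  {i: True, u: True, c: False}
  {i: True, c: False, u: False}
  {u: True, c: True, i: False}
  {c: True, u: False, i: False}
  {i: True, c: True, u: True}


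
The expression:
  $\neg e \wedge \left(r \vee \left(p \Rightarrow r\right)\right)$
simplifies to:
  $\neg e \wedge \left(r \vee \neg p\right)$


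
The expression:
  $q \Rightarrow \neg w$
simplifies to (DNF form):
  $\neg q \vee \neg w$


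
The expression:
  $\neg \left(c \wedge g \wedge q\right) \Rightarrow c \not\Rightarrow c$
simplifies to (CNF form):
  $c \wedge g \wedge q$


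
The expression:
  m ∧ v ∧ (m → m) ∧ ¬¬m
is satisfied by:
  {m: True, v: True}


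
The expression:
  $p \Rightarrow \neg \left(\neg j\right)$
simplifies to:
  $j \vee \neg p$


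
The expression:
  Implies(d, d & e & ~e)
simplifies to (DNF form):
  ~d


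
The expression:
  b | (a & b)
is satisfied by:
  {b: True}


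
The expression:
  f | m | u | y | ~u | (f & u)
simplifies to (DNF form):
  True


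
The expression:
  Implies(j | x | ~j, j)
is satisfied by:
  {j: True}


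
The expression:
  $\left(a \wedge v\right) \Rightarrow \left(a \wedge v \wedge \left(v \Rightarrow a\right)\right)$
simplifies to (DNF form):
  $\text{True}$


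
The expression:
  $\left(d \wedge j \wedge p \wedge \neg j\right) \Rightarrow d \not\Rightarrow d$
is always true.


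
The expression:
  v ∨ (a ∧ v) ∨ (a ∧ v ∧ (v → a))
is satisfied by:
  {v: True}


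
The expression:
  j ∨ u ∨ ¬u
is always true.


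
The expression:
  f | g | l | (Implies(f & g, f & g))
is always true.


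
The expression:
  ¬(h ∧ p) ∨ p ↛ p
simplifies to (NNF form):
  ¬h ∨ ¬p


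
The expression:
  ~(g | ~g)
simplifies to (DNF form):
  False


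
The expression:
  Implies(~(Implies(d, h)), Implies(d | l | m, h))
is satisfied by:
  {h: True, d: False}
  {d: False, h: False}
  {d: True, h: True}


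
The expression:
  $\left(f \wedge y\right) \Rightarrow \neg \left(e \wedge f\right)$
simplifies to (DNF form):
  $\neg e \vee \neg f \vee \neg y$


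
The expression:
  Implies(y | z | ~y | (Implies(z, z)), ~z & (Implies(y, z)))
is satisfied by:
  {y: False, z: False}


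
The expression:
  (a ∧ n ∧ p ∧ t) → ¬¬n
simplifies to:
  True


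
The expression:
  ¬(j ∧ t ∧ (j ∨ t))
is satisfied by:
  {t: False, j: False}
  {j: True, t: False}
  {t: True, j: False}


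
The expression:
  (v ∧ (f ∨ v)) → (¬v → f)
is always true.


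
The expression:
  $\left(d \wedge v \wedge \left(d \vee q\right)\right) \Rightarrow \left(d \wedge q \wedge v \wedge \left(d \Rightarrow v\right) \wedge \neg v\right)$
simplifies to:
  $\neg d \vee \neg v$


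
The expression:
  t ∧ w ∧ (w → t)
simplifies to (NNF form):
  t ∧ w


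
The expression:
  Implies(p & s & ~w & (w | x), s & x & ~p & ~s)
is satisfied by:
  {w: True, s: False, p: False, x: False}
  {x: False, s: False, w: False, p: False}
  {x: True, w: True, s: False, p: False}
  {x: True, s: False, w: False, p: False}
  {p: True, w: True, x: False, s: False}
  {p: True, x: False, s: False, w: False}
  {p: True, x: True, w: True, s: False}
  {p: True, x: True, s: False, w: False}
  {w: True, s: True, p: False, x: False}
  {s: True, p: False, w: False, x: False}
  {x: True, s: True, w: True, p: False}
  {x: True, s: True, p: False, w: False}
  {w: True, s: True, p: True, x: False}
  {s: True, p: True, x: False, w: False}
  {x: True, s: True, p: True, w: True}


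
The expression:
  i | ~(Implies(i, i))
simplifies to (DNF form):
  i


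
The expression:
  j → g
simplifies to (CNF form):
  g ∨ ¬j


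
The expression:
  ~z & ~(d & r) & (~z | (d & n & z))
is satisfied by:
  {d: False, z: False, r: False}
  {r: True, d: False, z: False}
  {d: True, r: False, z: False}


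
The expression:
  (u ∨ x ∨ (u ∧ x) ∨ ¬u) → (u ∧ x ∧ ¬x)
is never true.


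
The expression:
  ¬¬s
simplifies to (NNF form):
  s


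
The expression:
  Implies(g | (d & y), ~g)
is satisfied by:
  {g: False}


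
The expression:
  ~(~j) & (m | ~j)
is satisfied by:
  {m: True, j: True}


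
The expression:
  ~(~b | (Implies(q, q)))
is never true.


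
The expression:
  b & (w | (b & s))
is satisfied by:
  {b: True, s: True, w: True}
  {b: True, s: True, w: False}
  {b: True, w: True, s: False}


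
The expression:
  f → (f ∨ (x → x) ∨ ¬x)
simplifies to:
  True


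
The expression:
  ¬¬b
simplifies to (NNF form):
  b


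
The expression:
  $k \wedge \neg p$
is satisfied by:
  {k: True, p: False}


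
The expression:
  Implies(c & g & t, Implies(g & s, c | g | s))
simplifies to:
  True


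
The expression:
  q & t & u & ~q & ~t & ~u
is never true.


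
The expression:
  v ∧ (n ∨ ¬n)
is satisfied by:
  {v: True}


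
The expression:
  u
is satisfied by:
  {u: True}


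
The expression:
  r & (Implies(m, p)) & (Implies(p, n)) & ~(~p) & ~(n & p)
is never true.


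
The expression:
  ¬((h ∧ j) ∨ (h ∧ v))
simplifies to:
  (¬j ∧ ¬v) ∨ ¬h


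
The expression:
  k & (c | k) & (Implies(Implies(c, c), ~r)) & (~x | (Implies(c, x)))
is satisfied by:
  {k: True, r: False}


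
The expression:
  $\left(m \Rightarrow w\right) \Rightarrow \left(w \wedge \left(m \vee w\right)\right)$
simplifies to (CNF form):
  $m \vee w$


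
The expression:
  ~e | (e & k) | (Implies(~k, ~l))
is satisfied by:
  {k: True, l: False, e: False}
  {l: False, e: False, k: False}
  {k: True, e: True, l: False}
  {e: True, l: False, k: False}
  {k: True, l: True, e: False}
  {l: True, k: False, e: False}
  {k: True, e: True, l: True}


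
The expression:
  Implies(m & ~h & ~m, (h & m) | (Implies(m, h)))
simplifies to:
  True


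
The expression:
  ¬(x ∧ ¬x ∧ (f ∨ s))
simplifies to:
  True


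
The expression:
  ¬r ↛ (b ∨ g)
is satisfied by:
  {g: False, r: False, b: False}


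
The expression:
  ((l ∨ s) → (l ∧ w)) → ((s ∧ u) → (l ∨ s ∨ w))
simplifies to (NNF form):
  True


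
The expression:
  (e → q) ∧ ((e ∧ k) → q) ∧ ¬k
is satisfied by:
  {q: True, e: False, k: False}
  {e: False, k: False, q: False}
  {q: True, e: True, k: False}


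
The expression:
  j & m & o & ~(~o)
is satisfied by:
  {m: True, j: True, o: True}


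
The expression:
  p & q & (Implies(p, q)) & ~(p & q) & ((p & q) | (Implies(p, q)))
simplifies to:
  False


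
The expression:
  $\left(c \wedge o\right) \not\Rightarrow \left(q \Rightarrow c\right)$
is never true.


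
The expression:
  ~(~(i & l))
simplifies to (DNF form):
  i & l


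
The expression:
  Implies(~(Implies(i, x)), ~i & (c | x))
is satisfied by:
  {x: True, i: False}
  {i: False, x: False}
  {i: True, x: True}


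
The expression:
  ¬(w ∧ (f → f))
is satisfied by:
  {w: False}


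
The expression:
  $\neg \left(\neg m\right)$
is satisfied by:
  {m: True}


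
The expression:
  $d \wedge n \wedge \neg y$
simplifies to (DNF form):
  $d \wedge n \wedge \neg y$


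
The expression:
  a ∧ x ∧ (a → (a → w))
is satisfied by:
  {a: True, w: True, x: True}


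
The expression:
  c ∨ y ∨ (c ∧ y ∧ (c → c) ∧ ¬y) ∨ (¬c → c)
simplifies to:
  c ∨ y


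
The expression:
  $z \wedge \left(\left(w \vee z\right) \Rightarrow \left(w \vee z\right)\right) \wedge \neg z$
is never true.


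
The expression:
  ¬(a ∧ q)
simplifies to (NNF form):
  ¬a ∨ ¬q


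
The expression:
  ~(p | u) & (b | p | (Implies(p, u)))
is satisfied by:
  {u: False, p: False}


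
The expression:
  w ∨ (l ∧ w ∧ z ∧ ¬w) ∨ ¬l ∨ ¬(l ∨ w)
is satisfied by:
  {w: True, l: False}
  {l: False, w: False}
  {l: True, w: True}


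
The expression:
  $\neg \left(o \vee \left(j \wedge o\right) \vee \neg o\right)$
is never true.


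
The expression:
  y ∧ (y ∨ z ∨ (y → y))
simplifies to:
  y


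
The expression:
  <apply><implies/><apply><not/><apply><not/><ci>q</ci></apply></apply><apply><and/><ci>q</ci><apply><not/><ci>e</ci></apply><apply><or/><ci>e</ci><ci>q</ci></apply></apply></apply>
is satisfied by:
  {e: False, q: False}
  {q: True, e: False}
  {e: True, q: False}


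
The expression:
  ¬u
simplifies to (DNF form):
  ¬u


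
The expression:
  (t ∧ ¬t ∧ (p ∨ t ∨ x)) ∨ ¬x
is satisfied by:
  {x: False}


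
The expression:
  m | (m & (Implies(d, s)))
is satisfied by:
  {m: True}


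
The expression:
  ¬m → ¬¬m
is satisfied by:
  {m: True}


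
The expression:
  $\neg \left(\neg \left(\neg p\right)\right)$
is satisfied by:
  {p: False}


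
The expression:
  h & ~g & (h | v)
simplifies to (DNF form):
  h & ~g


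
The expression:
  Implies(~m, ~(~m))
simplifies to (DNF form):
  m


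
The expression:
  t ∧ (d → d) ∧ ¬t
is never true.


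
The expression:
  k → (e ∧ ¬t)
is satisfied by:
  {e: True, k: False, t: False}
  {e: False, k: False, t: False}
  {t: True, e: True, k: False}
  {t: True, e: False, k: False}
  {k: True, e: True, t: False}


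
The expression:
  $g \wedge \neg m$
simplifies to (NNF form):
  $g \wedge \neg m$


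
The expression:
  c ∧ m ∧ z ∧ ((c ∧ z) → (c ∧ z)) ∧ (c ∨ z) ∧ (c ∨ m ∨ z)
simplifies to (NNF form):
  c ∧ m ∧ z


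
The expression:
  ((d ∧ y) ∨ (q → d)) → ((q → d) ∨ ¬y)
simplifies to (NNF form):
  True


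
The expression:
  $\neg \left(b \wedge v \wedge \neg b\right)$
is always true.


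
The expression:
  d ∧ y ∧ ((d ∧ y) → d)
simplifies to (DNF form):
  d ∧ y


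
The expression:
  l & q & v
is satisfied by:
  {v: True, q: True, l: True}


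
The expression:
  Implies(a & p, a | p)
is always true.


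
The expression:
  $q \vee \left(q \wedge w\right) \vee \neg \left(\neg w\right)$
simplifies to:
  $q \vee w$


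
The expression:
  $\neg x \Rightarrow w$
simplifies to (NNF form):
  $w \vee x$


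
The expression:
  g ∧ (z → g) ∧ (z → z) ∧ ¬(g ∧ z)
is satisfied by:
  {g: True, z: False}


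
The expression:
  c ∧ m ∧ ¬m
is never true.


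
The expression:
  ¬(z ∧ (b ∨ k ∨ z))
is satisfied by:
  {z: False}


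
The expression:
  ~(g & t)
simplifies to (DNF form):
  ~g | ~t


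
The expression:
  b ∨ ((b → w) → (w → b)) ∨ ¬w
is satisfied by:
  {b: True, w: False}
  {w: False, b: False}
  {w: True, b: True}


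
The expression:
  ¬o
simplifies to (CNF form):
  ¬o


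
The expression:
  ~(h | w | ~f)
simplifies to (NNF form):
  f & ~h & ~w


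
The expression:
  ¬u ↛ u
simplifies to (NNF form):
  True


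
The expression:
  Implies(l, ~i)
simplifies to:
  ~i | ~l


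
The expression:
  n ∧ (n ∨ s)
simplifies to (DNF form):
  n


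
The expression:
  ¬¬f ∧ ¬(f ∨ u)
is never true.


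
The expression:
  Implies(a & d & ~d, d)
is always true.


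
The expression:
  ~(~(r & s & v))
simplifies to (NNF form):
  r & s & v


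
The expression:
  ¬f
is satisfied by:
  {f: False}


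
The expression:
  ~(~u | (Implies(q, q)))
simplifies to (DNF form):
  False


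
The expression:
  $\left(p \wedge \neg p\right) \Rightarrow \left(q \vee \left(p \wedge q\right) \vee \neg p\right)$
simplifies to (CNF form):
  $\text{True}$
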